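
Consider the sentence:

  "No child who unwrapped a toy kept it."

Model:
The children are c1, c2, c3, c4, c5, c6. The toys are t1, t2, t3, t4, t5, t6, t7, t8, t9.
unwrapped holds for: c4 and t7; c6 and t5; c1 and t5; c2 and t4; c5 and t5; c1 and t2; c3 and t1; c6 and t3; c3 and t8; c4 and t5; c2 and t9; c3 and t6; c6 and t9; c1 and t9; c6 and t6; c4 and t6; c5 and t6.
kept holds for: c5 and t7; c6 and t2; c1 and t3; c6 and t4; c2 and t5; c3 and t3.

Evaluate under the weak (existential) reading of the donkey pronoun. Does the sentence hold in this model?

True

"it" takes "a toy" as antecedent — a donkey pronoun bound across the clause boundary.
Truth condition: for no (c,t) with unwrapped(c,t) does kept(c,t) hold.
Restrictor pairs — does the scope hold? (c1,t2):fails  (c1,t5):fails  (c1,t9):fails  (c2,t4):fails  (c2,t9):fails  (c3,t1):fails  (c3,t6):fails  (c3,t8):fails  (c4,t5):fails  (c4,t6):fails  (c4,t7):fails  (c5,t5):fails  (c5,t6):fails  (c6,t3):fails  (c6,t5):fails  (c6,t6):fails  (c6,t9):fails
Scope holds for no restrictor pair, so the sentence is true.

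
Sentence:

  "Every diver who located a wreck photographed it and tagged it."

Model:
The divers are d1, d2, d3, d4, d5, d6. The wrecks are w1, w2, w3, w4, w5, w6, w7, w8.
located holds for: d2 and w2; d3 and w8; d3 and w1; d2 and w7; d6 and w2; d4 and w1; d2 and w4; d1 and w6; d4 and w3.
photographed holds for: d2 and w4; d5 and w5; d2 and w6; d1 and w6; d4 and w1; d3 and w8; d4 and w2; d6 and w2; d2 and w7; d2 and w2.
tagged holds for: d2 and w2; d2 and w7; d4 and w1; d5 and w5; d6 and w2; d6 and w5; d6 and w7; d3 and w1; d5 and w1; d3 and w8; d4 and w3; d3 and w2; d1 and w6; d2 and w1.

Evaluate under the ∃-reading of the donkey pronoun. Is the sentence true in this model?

"it" takes "a wreck" as antecedent — a donkey pronoun bound across the clause boundary.
Weak reading: every diver d with some located-wreck has at least one located-wreck w such that photographed(d,w) ∧ tagged(d,w).
Per diver: d1:✓  d2:✓  d3:✓  d4:✓  d6:✓
Every diver in the restrictor has a witness.

True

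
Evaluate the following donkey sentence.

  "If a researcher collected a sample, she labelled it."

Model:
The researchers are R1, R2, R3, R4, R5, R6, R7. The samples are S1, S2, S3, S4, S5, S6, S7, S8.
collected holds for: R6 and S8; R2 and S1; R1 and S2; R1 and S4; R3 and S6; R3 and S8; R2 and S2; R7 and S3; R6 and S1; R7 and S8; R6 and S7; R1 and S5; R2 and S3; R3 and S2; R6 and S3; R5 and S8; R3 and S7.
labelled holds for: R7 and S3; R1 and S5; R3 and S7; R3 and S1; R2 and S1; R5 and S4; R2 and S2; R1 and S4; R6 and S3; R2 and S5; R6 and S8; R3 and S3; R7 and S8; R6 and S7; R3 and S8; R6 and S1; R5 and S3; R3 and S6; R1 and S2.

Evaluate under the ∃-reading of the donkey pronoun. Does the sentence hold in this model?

"it" takes "a sample" as antecedent — a donkey pronoun bound across the clause boundary.
Weak reading: every researcher r with some collected-sample has at least one collected-sample s such that labelled(r,s).
Per researcher: R1:✓  R2:✓  R3:✓  R5:✗  R6:✓  R7:✓
R5 has no witness among its collected-samples.

False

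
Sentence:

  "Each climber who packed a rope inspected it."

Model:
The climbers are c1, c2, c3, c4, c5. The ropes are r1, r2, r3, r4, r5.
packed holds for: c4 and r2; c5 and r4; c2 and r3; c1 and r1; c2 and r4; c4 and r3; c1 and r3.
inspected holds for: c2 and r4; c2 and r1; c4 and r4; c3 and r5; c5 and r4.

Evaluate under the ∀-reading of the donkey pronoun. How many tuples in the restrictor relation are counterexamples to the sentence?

5

"it" takes "a rope" as antecedent — a donkey pronoun bound across the clause boundary.
Strong reading: for every (c,r) with packed(c,r), inspected(c,r).
Restrictor pairs: (c1,r1) ✗  (c1,r3) ✗  (c2,r3) ✗  (c2,r4) ✓  (c4,r2) ✗  (c4,r3) ✗  (c5,r4) ✓
Counterexamples (restrictor pairs failing the scope): 5.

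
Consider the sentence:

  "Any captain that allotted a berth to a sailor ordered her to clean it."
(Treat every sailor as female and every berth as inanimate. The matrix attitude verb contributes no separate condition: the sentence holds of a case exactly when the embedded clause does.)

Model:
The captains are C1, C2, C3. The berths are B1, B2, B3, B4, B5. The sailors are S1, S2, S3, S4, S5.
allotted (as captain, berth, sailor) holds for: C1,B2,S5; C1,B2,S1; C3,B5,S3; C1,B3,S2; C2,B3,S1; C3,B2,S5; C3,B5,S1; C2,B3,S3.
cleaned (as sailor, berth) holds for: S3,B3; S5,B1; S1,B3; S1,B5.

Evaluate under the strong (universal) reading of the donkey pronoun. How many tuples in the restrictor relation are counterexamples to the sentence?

5

"her" takes "a sailor" as antecedent and "it" takes "a berth"; both are donkey pronouns co-varying with the restrictor.
Strong reading: for every (c,b,s) with allotted(c,b,s), cleaned(s,b).
Restrictor triples: (C1,B2,S1)→cleaned(S1,B2) ✗  (C1,B2,S5)→cleaned(S5,B2) ✗  (C1,B3,S2)→cleaned(S2,B3) ✗  (C2,B3,S1)→cleaned(S1,B3) ✓  (C2,B3,S3)→cleaned(S3,B3) ✓  (C3,B2,S5)→cleaned(S5,B2) ✗  (C3,B5,S1)→cleaned(S1,B5) ✓  (C3,B5,S3)→cleaned(S3,B5) ✗
Counterexamples (restrictor triples failing the scope): 5.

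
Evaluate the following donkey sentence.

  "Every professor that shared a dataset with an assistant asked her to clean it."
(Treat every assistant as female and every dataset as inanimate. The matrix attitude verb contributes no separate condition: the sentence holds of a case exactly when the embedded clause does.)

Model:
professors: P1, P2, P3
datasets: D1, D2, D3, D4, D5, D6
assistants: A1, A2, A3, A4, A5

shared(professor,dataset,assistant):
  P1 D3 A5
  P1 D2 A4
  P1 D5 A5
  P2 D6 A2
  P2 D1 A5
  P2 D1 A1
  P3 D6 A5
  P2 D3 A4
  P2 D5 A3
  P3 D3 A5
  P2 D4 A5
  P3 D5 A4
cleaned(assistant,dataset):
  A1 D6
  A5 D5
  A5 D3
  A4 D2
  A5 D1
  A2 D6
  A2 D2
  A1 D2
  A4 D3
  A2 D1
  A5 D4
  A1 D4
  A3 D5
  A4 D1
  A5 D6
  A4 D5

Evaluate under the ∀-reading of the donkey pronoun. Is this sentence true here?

"her" takes "an assistant" as antecedent and "it" takes "a dataset"; both are donkey pronouns co-varying with the restrictor.
Strong reading: for every (p,d,a) with shared(p,d,a), cleaned(a,d).
Restrictor triples: (P1,D2,A4)→cleaned(A4,D2) ✓  (P1,D3,A5)→cleaned(A5,D3) ✓  (P1,D5,A5)→cleaned(A5,D5) ✓  (P2,D1,A1)→cleaned(A1,D1) ✗  (P2,D1,A5)→cleaned(A5,D1) ✓  (P2,D3,A4)→cleaned(A4,D3) ✓  (P2,D4,A5)→cleaned(A5,D4) ✓  (P2,D5,A3)→cleaned(A3,D5) ✓  (P2,D6,A2)→cleaned(A2,D6) ✓  (P3,D3,A5)→cleaned(A5,D3) ✓  (P3,D5,A4)→cleaned(A4,D5) ✓  (P3,D6,A5)→cleaned(A5,D6) ✓
Counterexample: (P2,D1,A1) — cleaned(A1,D1) does not hold.

False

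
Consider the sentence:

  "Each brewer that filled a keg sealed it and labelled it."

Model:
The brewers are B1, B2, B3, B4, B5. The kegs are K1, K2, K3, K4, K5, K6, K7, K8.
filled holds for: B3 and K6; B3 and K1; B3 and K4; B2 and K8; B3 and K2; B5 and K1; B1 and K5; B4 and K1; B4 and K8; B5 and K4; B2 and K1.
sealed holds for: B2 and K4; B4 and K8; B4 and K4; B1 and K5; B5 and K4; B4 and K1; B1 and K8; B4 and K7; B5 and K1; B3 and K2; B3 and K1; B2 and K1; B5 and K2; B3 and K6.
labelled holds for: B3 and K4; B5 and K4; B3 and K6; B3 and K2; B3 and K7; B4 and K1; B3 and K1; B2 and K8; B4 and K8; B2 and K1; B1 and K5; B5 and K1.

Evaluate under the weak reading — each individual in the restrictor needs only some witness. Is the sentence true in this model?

True

"it" takes "a keg" as antecedent — a donkey pronoun bound across the clause boundary.
Weak reading: every brewer b with some filled-keg has at least one filled-keg k such that sealed(b,k) ∧ labelled(b,k).
Per brewer: B1:✓  B2:✓  B3:✓  B4:✓  B5:✓
Every brewer in the restrictor has a witness.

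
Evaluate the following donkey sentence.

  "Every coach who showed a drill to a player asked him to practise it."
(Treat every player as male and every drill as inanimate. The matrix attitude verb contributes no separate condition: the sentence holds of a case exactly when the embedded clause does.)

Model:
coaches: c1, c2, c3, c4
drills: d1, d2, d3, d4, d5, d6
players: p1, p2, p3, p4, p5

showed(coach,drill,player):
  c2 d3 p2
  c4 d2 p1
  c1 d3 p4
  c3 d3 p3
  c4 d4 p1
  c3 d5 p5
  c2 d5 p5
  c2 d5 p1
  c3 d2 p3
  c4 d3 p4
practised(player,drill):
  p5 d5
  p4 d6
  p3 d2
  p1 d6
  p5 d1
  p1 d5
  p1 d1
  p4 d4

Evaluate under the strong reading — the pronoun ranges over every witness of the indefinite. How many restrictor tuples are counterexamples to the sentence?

6

"him" takes "a player" as antecedent and "it" takes "a drill"; both are donkey pronouns co-varying with the restrictor.
Strong reading: for every (c,d,p) with showed(c,d,p), practised(p,d).
Restrictor triples: (c1,d3,p4)→practised(p4,d3) ✗  (c2,d3,p2)→practised(p2,d3) ✗  (c2,d5,p1)→practised(p1,d5) ✓  (c2,d5,p5)→practised(p5,d5) ✓  (c3,d2,p3)→practised(p3,d2) ✓  (c3,d3,p3)→practised(p3,d3) ✗  (c3,d5,p5)→practised(p5,d5) ✓  (c4,d2,p1)→practised(p1,d2) ✗  (c4,d3,p4)→practised(p4,d3) ✗  (c4,d4,p1)→practised(p1,d4) ✗
Counterexamples (restrictor triples failing the scope): 6.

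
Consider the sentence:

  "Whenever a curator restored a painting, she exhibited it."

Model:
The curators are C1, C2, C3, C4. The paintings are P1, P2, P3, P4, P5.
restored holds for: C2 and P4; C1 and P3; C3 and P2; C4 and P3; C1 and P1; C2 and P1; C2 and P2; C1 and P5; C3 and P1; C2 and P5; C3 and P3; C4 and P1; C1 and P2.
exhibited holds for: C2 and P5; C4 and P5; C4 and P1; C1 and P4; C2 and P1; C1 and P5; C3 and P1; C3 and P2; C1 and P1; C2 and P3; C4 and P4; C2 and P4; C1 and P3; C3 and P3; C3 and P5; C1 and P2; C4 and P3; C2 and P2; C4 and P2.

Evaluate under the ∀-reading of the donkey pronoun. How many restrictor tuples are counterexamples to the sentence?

0

"it" takes "a painting" as antecedent — a donkey pronoun bound across the clause boundary.
Strong reading: for every (c,p) with restored(c,p), exhibited(c,p).
Restrictor pairs: (C1,P1) ✓  (C1,P2) ✓  (C1,P3) ✓  (C1,P5) ✓  (C2,P1) ✓  (C2,P2) ✓  (C2,P4) ✓  (C2,P5) ✓  (C3,P1) ✓  (C3,P2) ✓  (C3,P3) ✓  (C4,P1) ✓  (C4,P3) ✓
Counterexamples (restrictor pairs failing the scope): 0.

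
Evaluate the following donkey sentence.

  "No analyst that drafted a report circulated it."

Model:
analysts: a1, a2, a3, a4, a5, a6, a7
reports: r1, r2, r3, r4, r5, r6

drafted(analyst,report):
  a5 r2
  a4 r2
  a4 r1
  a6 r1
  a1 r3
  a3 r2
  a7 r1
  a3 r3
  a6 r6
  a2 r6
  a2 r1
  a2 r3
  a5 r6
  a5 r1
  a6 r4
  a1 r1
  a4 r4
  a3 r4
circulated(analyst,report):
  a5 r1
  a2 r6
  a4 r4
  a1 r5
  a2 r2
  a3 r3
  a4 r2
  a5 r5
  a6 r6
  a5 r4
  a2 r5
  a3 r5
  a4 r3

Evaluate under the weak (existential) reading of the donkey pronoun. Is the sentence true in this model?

False

"it" takes "a report" as antecedent — a donkey pronoun bound across the clause boundary.
Truth condition: for no (a,r) with drafted(a,r) does circulated(a,r) hold.
Restrictor pairs — does the scope hold? (a1,r1):fails  (a1,r3):fails  (a2,r1):fails  (a2,r3):fails  (a2,r6):holds  (a3,r2):fails  (a3,r3):holds  (a3,r4):fails  (a4,r1):fails  (a4,r2):holds  (a4,r4):holds  (a5,r1):holds  (a5,r2):fails  (a5,r6):fails  (a6,r1):fails  (a6,r4):fails  (a6,r6):holds  (a7,r1):fails
Scope holds for 6 pair(s), so the sentence is false.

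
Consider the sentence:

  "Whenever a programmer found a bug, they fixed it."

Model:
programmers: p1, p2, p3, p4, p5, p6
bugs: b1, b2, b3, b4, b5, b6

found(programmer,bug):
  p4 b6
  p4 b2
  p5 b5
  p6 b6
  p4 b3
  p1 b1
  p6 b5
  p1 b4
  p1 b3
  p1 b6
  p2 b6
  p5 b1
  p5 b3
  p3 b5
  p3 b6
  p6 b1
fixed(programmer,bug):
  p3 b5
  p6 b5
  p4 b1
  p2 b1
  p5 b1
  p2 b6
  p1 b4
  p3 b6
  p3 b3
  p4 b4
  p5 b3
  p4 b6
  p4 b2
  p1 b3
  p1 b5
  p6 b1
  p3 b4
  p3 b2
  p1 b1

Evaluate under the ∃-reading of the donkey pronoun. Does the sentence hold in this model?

True

"it" takes "a bug" as antecedent — a donkey pronoun bound across the clause boundary.
Weak reading: every programmer p with some found-bug has at least one found-bug b such that fixed(p,b).
Per programmer: p1:✓  p2:✓  p3:✓  p4:✓  p5:✓  p6:✓
Every programmer in the restrictor has a witness.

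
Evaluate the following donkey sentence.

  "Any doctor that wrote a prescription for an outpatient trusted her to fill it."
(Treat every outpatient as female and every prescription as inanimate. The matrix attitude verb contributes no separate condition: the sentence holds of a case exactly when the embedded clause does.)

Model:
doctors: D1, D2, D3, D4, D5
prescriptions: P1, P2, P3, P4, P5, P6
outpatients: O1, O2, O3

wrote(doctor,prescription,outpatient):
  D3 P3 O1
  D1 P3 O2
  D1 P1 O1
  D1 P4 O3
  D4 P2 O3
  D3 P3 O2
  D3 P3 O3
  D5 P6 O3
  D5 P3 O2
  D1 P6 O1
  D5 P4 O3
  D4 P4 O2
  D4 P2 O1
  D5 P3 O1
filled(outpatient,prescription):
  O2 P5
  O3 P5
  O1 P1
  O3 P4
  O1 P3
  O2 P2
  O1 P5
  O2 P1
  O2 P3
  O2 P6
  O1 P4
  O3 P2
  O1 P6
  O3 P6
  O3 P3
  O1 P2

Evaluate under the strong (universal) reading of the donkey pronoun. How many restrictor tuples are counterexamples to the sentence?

1

"her" takes "an outpatient" as antecedent and "it" takes "a prescription"; both are donkey pronouns co-varying with the restrictor.
Strong reading: for every (d,p,o) with wrote(d,p,o), filled(o,p).
Restrictor triples: (D1,P1,O1)→filled(O1,P1) ✓  (D1,P3,O2)→filled(O2,P3) ✓  (D1,P4,O3)→filled(O3,P4) ✓  (D1,P6,O1)→filled(O1,P6) ✓  (D3,P3,O1)→filled(O1,P3) ✓  (D3,P3,O2)→filled(O2,P3) ✓  (D3,P3,O3)→filled(O3,P3) ✓  (D4,P2,O1)→filled(O1,P2) ✓  (D4,P2,O3)→filled(O3,P2) ✓  (D4,P4,O2)→filled(O2,P4) ✗  (D5,P3,O1)→filled(O1,P3) ✓  (D5,P3,O2)→filled(O2,P3) ✓  (D5,P4,O3)→filled(O3,P4) ✓  (D5,P6,O3)→filled(O3,P6) ✓
Counterexamples (restrictor triples failing the scope): 1.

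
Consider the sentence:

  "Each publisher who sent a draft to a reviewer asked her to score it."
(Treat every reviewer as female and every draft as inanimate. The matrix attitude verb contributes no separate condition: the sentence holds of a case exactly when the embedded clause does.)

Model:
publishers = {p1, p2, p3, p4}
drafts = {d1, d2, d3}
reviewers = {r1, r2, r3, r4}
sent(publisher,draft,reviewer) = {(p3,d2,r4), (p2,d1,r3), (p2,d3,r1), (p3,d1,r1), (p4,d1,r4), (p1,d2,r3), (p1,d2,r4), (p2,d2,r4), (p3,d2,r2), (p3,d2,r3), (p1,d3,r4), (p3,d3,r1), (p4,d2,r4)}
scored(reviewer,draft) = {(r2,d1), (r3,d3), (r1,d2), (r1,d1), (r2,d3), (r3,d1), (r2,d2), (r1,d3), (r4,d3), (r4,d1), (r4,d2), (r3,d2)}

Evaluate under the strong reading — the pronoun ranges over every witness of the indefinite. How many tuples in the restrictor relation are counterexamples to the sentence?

0

"her" takes "a reviewer" as antecedent and "it" takes "a draft"; both are donkey pronouns co-varying with the restrictor.
Strong reading: for every (p,d,r) with sent(p,d,r), scored(r,d).
Restrictor triples: (p1,d2,r3)→scored(r3,d2) ✓  (p1,d2,r4)→scored(r4,d2) ✓  (p1,d3,r4)→scored(r4,d3) ✓  (p2,d1,r3)→scored(r3,d1) ✓  (p2,d2,r4)→scored(r4,d2) ✓  (p2,d3,r1)→scored(r1,d3) ✓  (p3,d1,r1)→scored(r1,d1) ✓  (p3,d2,r2)→scored(r2,d2) ✓  (p3,d2,r3)→scored(r3,d2) ✓  (p3,d2,r4)→scored(r4,d2) ✓  (p3,d3,r1)→scored(r1,d3) ✓  (p4,d1,r4)→scored(r4,d1) ✓  (p4,d2,r4)→scored(r4,d2) ✓
Counterexamples (restrictor triples failing the scope): 0.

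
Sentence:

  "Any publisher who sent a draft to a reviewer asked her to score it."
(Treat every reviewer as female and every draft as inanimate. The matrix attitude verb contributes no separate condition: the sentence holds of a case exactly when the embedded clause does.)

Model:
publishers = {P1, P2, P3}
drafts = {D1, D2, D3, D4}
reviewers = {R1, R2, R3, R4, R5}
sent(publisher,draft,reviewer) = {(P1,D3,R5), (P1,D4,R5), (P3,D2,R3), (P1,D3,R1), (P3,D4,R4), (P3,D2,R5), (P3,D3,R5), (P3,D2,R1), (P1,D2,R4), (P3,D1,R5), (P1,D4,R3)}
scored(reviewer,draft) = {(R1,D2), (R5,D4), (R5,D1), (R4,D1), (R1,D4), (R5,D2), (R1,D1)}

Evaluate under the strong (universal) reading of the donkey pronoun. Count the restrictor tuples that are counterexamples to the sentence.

"her" takes "a reviewer" as antecedent and "it" takes "a draft"; both are donkey pronouns co-varying with the restrictor.
Strong reading: for every (p,d,r) with sent(p,d,r), scored(r,d).
Restrictor triples: (P1,D2,R4)→scored(R4,D2) ✗  (P1,D3,R1)→scored(R1,D3) ✗  (P1,D3,R5)→scored(R5,D3) ✗  (P1,D4,R3)→scored(R3,D4) ✗  (P1,D4,R5)→scored(R5,D4) ✓  (P3,D1,R5)→scored(R5,D1) ✓  (P3,D2,R1)→scored(R1,D2) ✓  (P3,D2,R3)→scored(R3,D2) ✗  (P3,D2,R5)→scored(R5,D2) ✓  (P3,D3,R5)→scored(R5,D3) ✗  (P3,D4,R4)→scored(R4,D4) ✗
Counterexamples (restrictor triples failing the scope): 7.

7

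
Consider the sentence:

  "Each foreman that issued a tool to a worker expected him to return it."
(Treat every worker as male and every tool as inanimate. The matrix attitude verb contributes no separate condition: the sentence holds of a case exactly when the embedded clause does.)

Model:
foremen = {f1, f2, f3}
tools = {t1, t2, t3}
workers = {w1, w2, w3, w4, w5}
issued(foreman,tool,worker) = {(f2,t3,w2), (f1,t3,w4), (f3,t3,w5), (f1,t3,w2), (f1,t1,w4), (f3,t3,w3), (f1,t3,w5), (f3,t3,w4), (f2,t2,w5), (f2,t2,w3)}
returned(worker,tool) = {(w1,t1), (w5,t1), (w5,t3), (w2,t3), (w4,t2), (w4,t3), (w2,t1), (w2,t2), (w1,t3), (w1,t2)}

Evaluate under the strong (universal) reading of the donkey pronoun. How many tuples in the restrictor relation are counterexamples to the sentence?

4

"him" takes "a worker" as antecedent and "it" takes "a tool"; both are donkey pronouns co-varying with the restrictor.
Strong reading: for every (f,t,w) with issued(f,t,w), returned(w,t).
Restrictor triples: (f1,t1,w4)→returned(w4,t1) ✗  (f1,t3,w2)→returned(w2,t3) ✓  (f1,t3,w4)→returned(w4,t3) ✓  (f1,t3,w5)→returned(w5,t3) ✓  (f2,t2,w3)→returned(w3,t2) ✗  (f2,t2,w5)→returned(w5,t2) ✗  (f2,t3,w2)→returned(w2,t3) ✓  (f3,t3,w3)→returned(w3,t3) ✗  (f3,t3,w4)→returned(w4,t3) ✓  (f3,t3,w5)→returned(w5,t3) ✓
Counterexamples (restrictor triples failing the scope): 4.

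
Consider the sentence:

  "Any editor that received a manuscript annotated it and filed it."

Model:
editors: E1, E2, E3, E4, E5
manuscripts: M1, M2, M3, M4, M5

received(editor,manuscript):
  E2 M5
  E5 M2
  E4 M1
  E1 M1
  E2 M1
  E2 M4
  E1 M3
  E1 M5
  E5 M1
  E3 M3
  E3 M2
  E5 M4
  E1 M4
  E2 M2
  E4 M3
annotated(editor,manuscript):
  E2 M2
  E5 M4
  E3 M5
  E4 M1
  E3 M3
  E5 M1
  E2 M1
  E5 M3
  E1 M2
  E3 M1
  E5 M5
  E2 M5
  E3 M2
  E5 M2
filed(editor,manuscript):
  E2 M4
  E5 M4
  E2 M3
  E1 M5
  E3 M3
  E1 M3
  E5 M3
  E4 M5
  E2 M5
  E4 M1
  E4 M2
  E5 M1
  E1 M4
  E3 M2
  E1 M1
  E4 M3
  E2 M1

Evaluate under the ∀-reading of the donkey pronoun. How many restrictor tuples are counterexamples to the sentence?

"it" takes "a manuscript" as antecedent — a donkey pronoun bound across the clause boundary.
Strong reading: for every (e,m) with received(e,m), annotated(e,m) ∧ filed(e,m).
Restrictor pairs: (E1,M1) ✗  (E1,M3) ✗  (E1,M4) ✗  (E1,M5) ✗  (E2,M1) ✓  (E2,M2) ✗  (E2,M4) ✗  (E2,M5) ✓  (E3,M2) ✓  (E3,M3) ✓  (E4,M1) ✓  (E4,M3) ✗  (E5,M1) ✓  (E5,M2) ✗  (E5,M4) ✓
Counterexamples (restrictor pairs failing the scope): 8.

8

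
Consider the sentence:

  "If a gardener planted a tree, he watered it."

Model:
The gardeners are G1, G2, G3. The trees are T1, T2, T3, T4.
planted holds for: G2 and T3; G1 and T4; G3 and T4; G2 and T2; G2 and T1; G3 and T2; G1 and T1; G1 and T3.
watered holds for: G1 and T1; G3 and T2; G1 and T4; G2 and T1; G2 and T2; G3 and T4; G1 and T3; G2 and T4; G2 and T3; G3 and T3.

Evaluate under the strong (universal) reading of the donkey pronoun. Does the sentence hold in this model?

"it" takes "a tree" as antecedent — a donkey pronoun bound across the clause boundary.
Strong reading: for every (g,t) with planted(g,t), watered(g,t).
Restrictor pairs: (G1,T1) ✓  (G1,T3) ✓  (G1,T4) ✓  (G2,T1) ✓  (G2,T2) ✓  (G2,T3) ✓  (G3,T2) ✓  (G3,T4) ✓
Every restrictor pair satisfies the scope.

True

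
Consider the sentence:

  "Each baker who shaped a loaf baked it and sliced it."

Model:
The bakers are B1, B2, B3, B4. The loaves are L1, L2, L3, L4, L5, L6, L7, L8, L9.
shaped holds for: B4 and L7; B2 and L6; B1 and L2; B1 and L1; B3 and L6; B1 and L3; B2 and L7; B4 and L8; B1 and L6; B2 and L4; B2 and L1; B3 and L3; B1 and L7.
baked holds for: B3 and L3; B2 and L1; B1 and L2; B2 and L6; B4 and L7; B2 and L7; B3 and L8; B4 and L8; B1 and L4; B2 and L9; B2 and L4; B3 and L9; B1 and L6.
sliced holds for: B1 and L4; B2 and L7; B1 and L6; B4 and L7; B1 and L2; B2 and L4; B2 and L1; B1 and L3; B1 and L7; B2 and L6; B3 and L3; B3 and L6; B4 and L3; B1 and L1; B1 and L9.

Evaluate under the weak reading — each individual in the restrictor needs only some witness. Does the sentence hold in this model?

"it" takes "a loaf" as antecedent — a donkey pronoun bound across the clause boundary.
Weak reading: every baker b with some shaped-loaf has at least one shaped-loaf l such that baked(b,l) ∧ sliced(b,l).
Per baker: B1:✓  B2:✓  B3:✓  B4:✓
Every baker in the restrictor has a witness.

True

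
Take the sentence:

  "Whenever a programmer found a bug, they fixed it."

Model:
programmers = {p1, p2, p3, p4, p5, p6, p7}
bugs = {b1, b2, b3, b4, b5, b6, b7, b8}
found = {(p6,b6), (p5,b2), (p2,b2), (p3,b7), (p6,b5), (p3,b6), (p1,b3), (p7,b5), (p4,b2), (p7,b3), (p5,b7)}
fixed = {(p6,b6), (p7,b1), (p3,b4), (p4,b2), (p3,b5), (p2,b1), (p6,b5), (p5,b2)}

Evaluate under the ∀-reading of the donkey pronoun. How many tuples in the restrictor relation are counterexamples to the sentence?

"it" takes "a bug" as antecedent — a donkey pronoun bound across the clause boundary.
Strong reading: for every (p,b) with found(p,b), fixed(p,b).
Restrictor pairs: (p1,b3) ✗  (p2,b2) ✗  (p3,b6) ✗  (p3,b7) ✗  (p4,b2) ✓  (p5,b2) ✓  (p5,b7) ✗  (p6,b5) ✓  (p6,b6) ✓  (p7,b3) ✗  (p7,b5) ✗
Counterexamples (restrictor pairs failing the scope): 7.

7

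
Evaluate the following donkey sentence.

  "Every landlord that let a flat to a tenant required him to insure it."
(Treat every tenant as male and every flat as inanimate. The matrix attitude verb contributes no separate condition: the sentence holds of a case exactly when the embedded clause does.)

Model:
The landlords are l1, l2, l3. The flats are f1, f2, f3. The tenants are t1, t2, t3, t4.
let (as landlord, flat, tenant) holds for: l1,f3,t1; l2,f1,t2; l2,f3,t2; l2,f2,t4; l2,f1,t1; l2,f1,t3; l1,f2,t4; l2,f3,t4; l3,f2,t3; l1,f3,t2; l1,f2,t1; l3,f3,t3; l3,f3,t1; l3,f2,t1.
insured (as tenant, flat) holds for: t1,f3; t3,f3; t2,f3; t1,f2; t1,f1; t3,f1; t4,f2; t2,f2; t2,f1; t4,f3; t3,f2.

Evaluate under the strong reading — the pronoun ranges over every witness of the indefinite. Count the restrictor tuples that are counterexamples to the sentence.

0

"him" takes "a tenant" as antecedent and "it" takes "a flat"; both are donkey pronouns co-varying with the restrictor.
Strong reading: for every (l,f,t) with let(l,f,t), insured(t,f).
Restrictor triples: (l1,f2,t1)→insured(t1,f2) ✓  (l1,f2,t4)→insured(t4,f2) ✓  (l1,f3,t1)→insured(t1,f3) ✓  (l1,f3,t2)→insured(t2,f3) ✓  (l2,f1,t1)→insured(t1,f1) ✓  (l2,f1,t2)→insured(t2,f1) ✓  (l2,f1,t3)→insured(t3,f1) ✓  (l2,f2,t4)→insured(t4,f2) ✓  (l2,f3,t2)→insured(t2,f3) ✓  (l2,f3,t4)→insured(t4,f3) ✓  (l3,f2,t1)→insured(t1,f2) ✓  (l3,f2,t3)→insured(t3,f2) ✓  (l3,f3,t1)→insured(t1,f3) ✓  (l3,f3,t3)→insured(t3,f3) ✓
Counterexamples (restrictor triples failing the scope): 0.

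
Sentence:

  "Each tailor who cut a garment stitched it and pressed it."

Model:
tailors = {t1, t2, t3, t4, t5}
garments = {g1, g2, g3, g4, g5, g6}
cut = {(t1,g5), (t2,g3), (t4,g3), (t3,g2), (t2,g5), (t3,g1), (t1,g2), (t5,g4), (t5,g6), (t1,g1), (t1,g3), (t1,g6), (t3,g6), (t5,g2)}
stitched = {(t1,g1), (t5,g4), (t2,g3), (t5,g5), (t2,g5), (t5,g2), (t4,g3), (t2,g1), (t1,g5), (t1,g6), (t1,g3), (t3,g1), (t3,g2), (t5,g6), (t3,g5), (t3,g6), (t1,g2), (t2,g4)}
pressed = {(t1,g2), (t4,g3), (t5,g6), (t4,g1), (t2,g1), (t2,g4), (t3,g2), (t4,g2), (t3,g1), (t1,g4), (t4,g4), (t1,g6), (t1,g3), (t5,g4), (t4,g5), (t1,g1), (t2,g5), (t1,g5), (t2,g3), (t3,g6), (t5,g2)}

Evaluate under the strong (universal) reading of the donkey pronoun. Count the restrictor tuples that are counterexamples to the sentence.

"it" takes "a garment" as antecedent — a donkey pronoun bound across the clause boundary.
Strong reading: for every (t,g) with cut(t,g), stitched(t,g) ∧ pressed(t,g).
Restrictor pairs: (t1,g1) ✓  (t1,g2) ✓  (t1,g3) ✓  (t1,g5) ✓  (t1,g6) ✓  (t2,g3) ✓  (t2,g5) ✓  (t3,g1) ✓  (t3,g2) ✓  (t3,g6) ✓  (t4,g3) ✓  (t5,g2) ✓  (t5,g4) ✓  (t5,g6) ✓
Counterexamples (restrictor pairs failing the scope): 0.

0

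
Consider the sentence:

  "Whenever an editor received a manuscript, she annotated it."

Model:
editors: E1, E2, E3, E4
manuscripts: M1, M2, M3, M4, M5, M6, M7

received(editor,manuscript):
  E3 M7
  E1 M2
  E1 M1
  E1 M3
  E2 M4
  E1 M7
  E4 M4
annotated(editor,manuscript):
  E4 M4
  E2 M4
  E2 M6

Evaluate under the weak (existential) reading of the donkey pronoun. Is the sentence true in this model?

False

"it" takes "a manuscript" as antecedent — a donkey pronoun bound across the clause boundary.
Weak reading: every editor e with some received-manuscript has at least one received-manuscript m such that annotated(e,m).
Per editor: E1:✗  E2:✓  E3:✗  E4:✓
E1 has no witness among its received-manuscripts.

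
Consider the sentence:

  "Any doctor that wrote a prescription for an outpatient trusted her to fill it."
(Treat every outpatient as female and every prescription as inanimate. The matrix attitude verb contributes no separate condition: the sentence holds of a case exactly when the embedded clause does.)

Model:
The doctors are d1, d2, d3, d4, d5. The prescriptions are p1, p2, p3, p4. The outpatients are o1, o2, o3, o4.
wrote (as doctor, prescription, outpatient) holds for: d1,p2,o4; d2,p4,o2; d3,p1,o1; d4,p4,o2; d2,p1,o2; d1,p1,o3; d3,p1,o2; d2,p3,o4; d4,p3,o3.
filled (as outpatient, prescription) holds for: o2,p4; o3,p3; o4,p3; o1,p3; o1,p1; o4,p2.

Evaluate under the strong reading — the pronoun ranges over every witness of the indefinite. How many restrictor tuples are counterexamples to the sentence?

3

"her" takes "an outpatient" as antecedent and "it" takes "a prescription"; both are donkey pronouns co-varying with the restrictor.
Strong reading: for every (d,p,o) with wrote(d,p,o), filled(o,p).
Restrictor triples: (d1,p1,o3)→filled(o3,p1) ✗  (d1,p2,o4)→filled(o4,p2) ✓  (d2,p1,o2)→filled(o2,p1) ✗  (d2,p3,o4)→filled(o4,p3) ✓  (d2,p4,o2)→filled(o2,p4) ✓  (d3,p1,o1)→filled(o1,p1) ✓  (d3,p1,o2)→filled(o2,p1) ✗  (d4,p3,o3)→filled(o3,p3) ✓  (d4,p4,o2)→filled(o2,p4) ✓
Counterexamples (restrictor triples failing the scope): 3.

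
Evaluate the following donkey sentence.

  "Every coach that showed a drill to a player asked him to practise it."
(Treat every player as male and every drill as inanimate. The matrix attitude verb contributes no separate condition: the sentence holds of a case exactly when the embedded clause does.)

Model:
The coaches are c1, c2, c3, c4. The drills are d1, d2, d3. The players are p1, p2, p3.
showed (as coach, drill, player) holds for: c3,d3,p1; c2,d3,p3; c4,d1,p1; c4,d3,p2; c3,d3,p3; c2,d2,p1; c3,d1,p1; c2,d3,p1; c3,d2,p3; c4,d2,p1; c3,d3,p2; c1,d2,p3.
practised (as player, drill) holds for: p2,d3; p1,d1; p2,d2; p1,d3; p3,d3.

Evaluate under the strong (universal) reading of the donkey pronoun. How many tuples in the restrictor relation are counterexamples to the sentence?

"him" takes "a player" as antecedent and "it" takes "a drill"; both are donkey pronouns co-varying with the restrictor.
Strong reading: for every (c,d,p) with showed(c,d,p), practised(p,d).
Restrictor triples: (c1,d2,p3)→practised(p3,d2) ✗  (c2,d2,p1)→practised(p1,d2) ✗  (c2,d3,p1)→practised(p1,d3) ✓  (c2,d3,p3)→practised(p3,d3) ✓  (c3,d1,p1)→practised(p1,d1) ✓  (c3,d2,p3)→practised(p3,d2) ✗  (c3,d3,p1)→practised(p1,d3) ✓  (c3,d3,p2)→practised(p2,d3) ✓  (c3,d3,p3)→practised(p3,d3) ✓  (c4,d1,p1)→practised(p1,d1) ✓  (c4,d2,p1)→practised(p1,d2) ✗  (c4,d3,p2)→practised(p2,d3) ✓
Counterexamples (restrictor triples failing the scope): 4.

4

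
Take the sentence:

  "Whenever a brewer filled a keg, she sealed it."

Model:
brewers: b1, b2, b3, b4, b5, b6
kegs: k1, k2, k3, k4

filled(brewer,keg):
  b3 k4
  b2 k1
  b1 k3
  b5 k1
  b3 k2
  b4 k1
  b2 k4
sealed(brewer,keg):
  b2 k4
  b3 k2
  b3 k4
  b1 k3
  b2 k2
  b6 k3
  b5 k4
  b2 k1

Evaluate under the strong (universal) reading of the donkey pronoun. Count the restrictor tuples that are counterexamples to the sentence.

2

"it" takes "a keg" as antecedent — a donkey pronoun bound across the clause boundary.
Strong reading: for every (b,k) with filled(b,k), sealed(b,k).
Restrictor pairs: (b1,k3) ✓  (b2,k1) ✓  (b2,k4) ✓  (b3,k2) ✓  (b3,k4) ✓  (b4,k1) ✗  (b5,k1) ✗
Counterexamples (restrictor pairs failing the scope): 2.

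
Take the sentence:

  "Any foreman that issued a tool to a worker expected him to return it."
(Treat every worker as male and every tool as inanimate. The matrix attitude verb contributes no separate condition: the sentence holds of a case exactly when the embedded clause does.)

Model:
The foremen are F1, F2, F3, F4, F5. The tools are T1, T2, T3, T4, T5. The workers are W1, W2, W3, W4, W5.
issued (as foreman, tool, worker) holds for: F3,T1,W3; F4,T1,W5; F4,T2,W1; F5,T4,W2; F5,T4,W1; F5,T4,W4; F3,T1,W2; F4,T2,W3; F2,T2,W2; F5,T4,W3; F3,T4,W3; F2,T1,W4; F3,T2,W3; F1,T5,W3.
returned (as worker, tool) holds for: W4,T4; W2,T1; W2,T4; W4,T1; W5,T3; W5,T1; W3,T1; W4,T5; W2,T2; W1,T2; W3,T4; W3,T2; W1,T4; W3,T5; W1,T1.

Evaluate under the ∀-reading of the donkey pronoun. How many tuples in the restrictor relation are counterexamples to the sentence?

0

"him" takes "a worker" as antecedent and "it" takes "a tool"; both are donkey pronouns co-varying with the restrictor.
Strong reading: for every (f,t,w) with issued(f,t,w), returned(w,t).
Restrictor triples: (F1,T5,W3)→returned(W3,T5) ✓  (F2,T1,W4)→returned(W4,T1) ✓  (F2,T2,W2)→returned(W2,T2) ✓  (F3,T1,W2)→returned(W2,T1) ✓  (F3,T1,W3)→returned(W3,T1) ✓  (F3,T2,W3)→returned(W3,T2) ✓  (F3,T4,W3)→returned(W3,T4) ✓  (F4,T1,W5)→returned(W5,T1) ✓  (F4,T2,W1)→returned(W1,T2) ✓  (F4,T2,W3)→returned(W3,T2) ✓  (F5,T4,W1)→returned(W1,T4) ✓  (F5,T4,W2)→returned(W2,T4) ✓  (F5,T4,W3)→returned(W3,T4) ✓  (F5,T4,W4)→returned(W4,T4) ✓
Counterexamples (restrictor triples failing the scope): 0.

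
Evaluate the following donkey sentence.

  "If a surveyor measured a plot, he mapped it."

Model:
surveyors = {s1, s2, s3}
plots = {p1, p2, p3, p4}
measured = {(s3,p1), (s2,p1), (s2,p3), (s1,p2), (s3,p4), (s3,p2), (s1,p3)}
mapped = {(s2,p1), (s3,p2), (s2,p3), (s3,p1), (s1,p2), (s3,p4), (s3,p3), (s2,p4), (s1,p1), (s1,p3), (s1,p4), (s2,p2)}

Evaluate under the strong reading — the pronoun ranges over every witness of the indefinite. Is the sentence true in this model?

True

"it" takes "a plot" as antecedent — a donkey pronoun bound across the clause boundary.
Strong reading: for every (s,p) with measured(s,p), mapped(s,p).
Restrictor pairs: (s1,p2) ✓  (s1,p3) ✓  (s2,p1) ✓  (s2,p3) ✓  (s3,p1) ✓  (s3,p2) ✓  (s3,p4) ✓
Every restrictor pair satisfies the scope.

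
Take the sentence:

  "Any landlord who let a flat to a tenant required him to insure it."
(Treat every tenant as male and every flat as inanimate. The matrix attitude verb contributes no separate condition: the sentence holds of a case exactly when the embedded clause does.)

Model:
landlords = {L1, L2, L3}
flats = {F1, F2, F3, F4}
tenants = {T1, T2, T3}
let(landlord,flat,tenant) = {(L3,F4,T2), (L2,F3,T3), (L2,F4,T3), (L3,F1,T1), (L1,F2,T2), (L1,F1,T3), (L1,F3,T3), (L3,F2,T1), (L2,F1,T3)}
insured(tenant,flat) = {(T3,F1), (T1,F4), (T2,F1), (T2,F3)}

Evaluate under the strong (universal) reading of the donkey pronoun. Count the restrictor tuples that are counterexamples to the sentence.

"him" takes "a tenant" as antecedent and "it" takes "a flat"; both are donkey pronouns co-varying with the restrictor.
Strong reading: for every (l,f,t) with let(l,f,t), insured(t,f).
Restrictor triples: (L1,F1,T3)→insured(T3,F1) ✓  (L1,F2,T2)→insured(T2,F2) ✗  (L1,F3,T3)→insured(T3,F3) ✗  (L2,F1,T3)→insured(T3,F1) ✓  (L2,F3,T3)→insured(T3,F3) ✗  (L2,F4,T3)→insured(T3,F4) ✗  (L3,F1,T1)→insured(T1,F1) ✗  (L3,F2,T1)→insured(T1,F2) ✗  (L3,F4,T2)→insured(T2,F4) ✗
Counterexamples (restrictor triples failing the scope): 7.

7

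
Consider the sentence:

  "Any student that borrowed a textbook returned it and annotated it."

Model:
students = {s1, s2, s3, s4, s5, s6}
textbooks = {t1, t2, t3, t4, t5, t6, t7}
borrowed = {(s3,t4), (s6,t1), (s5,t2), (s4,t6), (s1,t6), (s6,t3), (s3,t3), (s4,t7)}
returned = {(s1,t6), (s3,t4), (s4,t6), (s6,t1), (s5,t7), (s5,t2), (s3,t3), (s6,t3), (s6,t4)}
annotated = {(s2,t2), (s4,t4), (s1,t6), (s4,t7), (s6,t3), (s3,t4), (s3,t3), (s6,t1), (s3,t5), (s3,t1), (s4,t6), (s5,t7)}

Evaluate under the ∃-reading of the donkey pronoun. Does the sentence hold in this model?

"it" takes "a textbook" as antecedent — a donkey pronoun bound across the clause boundary.
Weak reading: every student s with some borrowed-textbook has at least one borrowed-textbook t such that returned(s,t) ∧ annotated(s,t).
Per student: s1:✓  s3:✓  s4:✓  s5:✗  s6:✓
s5 has no witness among its borrowed-textbooks.

False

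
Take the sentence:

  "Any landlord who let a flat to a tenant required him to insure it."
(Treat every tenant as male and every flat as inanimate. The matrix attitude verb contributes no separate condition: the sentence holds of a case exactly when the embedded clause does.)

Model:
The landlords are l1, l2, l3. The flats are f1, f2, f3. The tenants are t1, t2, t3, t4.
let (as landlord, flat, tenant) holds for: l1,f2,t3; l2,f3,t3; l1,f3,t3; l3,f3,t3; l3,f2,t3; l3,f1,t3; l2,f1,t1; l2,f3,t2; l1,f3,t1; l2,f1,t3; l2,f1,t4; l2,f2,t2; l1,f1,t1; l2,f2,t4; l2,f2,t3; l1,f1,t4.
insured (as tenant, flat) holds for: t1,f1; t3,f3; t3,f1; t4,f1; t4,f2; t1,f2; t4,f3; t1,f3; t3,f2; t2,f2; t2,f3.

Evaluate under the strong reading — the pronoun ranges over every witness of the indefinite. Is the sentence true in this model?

True

"him" takes "a tenant" as antecedent and "it" takes "a flat"; both are donkey pronouns co-varying with the restrictor.
Strong reading: for every (l,f,t) with let(l,f,t), insured(t,f).
Restrictor triples: (l1,f1,t1)→insured(t1,f1) ✓  (l1,f1,t4)→insured(t4,f1) ✓  (l1,f2,t3)→insured(t3,f2) ✓  (l1,f3,t1)→insured(t1,f3) ✓  (l1,f3,t3)→insured(t3,f3) ✓  (l2,f1,t1)→insured(t1,f1) ✓  (l2,f1,t3)→insured(t3,f1) ✓  (l2,f1,t4)→insured(t4,f1) ✓  (l2,f2,t2)→insured(t2,f2) ✓  (l2,f2,t3)→insured(t3,f2) ✓  (l2,f2,t4)→insured(t4,f2) ✓  (l2,f3,t2)→insured(t2,f3) ✓  (l2,f3,t3)→insured(t3,f3) ✓  (l3,f1,t3)→insured(t3,f1) ✓  (l3,f2,t3)→insured(t3,f2) ✓  (l3,f3,t3)→insured(t3,f3) ✓
Every restrictor triple satisfies the scope.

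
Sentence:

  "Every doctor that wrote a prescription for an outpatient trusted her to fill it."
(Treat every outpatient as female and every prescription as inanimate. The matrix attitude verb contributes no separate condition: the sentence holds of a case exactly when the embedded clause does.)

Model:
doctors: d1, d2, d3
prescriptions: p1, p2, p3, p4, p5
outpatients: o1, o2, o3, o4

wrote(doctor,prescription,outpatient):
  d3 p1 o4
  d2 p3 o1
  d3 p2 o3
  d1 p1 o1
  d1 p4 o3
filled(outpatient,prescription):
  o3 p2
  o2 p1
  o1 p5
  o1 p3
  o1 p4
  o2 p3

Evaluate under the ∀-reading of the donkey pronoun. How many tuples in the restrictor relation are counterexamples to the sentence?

3

"her" takes "an outpatient" as antecedent and "it" takes "a prescription"; both are donkey pronouns co-varying with the restrictor.
Strong reading: for every (d,p,o) with wrote(d,p,o), filled(o,p).
Restrictor triples: (d1,p1,o1)→filled(o1,p1) ✗  (d1,p4,o3)→filled(o3,p4) ✗  (d2,p3,o1)→filled(o1,p3) ✓  (d3,p1,o4)→filled(o4,p1) ✗  (d3,p2,o3)→filled(o3,p2) ✓
Counterexamples (restrictor triples failing the scope): 3.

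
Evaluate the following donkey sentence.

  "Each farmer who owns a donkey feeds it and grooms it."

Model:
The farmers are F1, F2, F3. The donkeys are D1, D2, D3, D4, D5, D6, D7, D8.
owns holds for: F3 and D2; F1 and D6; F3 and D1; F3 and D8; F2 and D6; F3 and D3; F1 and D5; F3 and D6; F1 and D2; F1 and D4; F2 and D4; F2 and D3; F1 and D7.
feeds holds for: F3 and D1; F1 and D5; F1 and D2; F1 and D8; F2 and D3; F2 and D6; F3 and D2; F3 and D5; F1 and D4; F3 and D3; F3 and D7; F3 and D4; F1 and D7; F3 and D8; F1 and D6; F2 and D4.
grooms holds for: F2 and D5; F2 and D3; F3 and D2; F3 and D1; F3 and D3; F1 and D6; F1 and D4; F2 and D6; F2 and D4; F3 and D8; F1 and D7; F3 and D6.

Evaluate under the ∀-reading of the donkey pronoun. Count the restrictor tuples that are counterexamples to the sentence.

"it" takes "a donkey" as antecedent — a donkey pronoun bound across the clause boundary.
Strong reading: for every (f,d) with owns(f,d), feeds(f,d) ∧ grooms(f,d).
Restrictor pairs: (F1,D2) ✗  (F1,D4) ✓  (F1,D5) ✗  (F1,D6) ✓  (F1,D7) ✓  (F2,D3) ✓  (F2,D4) ✓  (F2,D6) ✓  (F3,D1) ✓  (F3,D2) ✓  (F3,D3) ✓  (F3,D6) ✗  (F3,D8) ✓
Counterexamples (restrictor pairs failing the scope): 3.

3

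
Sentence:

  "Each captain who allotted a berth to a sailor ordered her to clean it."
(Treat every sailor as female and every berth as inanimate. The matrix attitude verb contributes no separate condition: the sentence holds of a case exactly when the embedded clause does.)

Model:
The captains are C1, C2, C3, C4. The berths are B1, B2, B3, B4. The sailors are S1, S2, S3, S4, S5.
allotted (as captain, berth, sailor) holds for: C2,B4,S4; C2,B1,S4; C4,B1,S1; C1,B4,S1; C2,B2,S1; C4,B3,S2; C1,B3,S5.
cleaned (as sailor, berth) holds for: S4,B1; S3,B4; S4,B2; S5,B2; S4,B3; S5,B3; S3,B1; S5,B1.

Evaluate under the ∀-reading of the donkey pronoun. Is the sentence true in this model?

False

"her" takes "a sailor" as antecedent and "it" takes "a berth"; both are donkey pronouns co-varying with the restrictor.
Strong reading: for every (c,b,s) with allotted(c,b,s), cleaned(s,b).
Restrictor triples: (C1,B3,S5)→cleaned(S5,B3) ✓  (C1,B4,S1)→cleaned(S1,B4) ✗  (C2,B1,S4)→cleaned(S4,B1) ✓  (C2,B2,S1)→cleaned(S1,B2) ✗  (C2,B4,S4)→cleaned(S4,B4) ✗  (C4,B1,S1)→cleaned(S1,B1) ✗  (C4,B3,S2)→cleaned(S2,B3) ✗
Counterexample: (C1,B4,S1) — cleaned(S1,B4) does not hold.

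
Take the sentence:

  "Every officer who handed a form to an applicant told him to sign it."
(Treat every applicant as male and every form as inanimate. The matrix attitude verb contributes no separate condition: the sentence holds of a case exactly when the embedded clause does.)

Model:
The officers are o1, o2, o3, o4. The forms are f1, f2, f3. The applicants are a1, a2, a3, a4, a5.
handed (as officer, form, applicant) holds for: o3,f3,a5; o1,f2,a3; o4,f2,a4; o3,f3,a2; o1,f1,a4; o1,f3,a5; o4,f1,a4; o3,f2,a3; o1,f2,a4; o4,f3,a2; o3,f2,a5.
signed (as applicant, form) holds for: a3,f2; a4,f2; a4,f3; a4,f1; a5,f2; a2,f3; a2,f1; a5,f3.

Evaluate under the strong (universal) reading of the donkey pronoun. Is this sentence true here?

"him" takes "an applicant" as antecedent and "it" takes "a form"; both are donkey pronouns co-varying with the restrictor.
Strong reading: for every (o,f,a) with handed(o,f,a), signed(a,f).
Restrictor triples: (o1,f1,a4)→signed(a4,f1) ✓  (o1,f2,a3)→signed(a3,f2) ✓  (o1,f2,a4)→signed(a4,f2) ✓  (o1,f3,a5)→signed(a5,f3) ✓  (o3,f2,a3)→signed(a3,f2) ✓  (o3,f2,a5)→signed(a5,f2) ✓  (o3,f3,a2)→signed(a2,f3) ✓  (o3,f3,a5)→signed(a5,f3) ✓  (o4,f1,a4)→signed(a4,f1) ✓  (o4,f2,a4)→signed(a4,f2) ✓  (o4,f3,a2)→signed(a2,f3) ✓
Every restrictor triple satisfies the scope.

True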